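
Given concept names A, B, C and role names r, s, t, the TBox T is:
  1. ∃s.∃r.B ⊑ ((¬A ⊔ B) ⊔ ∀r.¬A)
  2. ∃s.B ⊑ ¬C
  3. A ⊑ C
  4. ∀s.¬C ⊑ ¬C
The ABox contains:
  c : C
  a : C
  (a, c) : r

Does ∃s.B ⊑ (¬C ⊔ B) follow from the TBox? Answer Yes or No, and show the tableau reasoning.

Yes

1. ∃s.B ⊑ (¬C ⊔ B)  ⇔  (∃s.B ⊓ (C ⊓ ¬B)) unsat w.r.t. T
   all branches close; clash {C, ¬C} at x₀
2. Hence ∃s.B ⊑ (¬C ⊔ B): entailed.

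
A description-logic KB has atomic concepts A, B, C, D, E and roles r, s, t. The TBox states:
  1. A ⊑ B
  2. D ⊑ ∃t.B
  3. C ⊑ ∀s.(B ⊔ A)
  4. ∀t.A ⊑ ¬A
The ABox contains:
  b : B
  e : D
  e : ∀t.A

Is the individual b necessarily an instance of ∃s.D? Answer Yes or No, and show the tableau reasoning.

1. b : ∃s.D?  L(b) = {B} ∪ {∀s.¬D}
   open: L(b) ⊇ {B, ¬C, ¬D, ∀s.¬D, ∃t.¬A} (+ ∃-successors) — b ∉ ∃s.D possible
2. Hence b : ∃s.D: not entailed.

No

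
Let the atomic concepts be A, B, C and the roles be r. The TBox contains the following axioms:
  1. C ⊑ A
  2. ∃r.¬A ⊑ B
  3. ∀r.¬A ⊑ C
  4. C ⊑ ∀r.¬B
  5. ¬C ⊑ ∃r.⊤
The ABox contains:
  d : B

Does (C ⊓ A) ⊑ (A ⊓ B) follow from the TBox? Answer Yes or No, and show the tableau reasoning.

No

1. (C ⊓ A) ⊑ (A ⊓ B)  ⇔  ((C ⊓ A) ⊓ (¬A ⊔ ¬B)) unsat w.r.t. T
   apply at x₀: C⊑∀r.¬B
   open: L(x₀) ⊇ {A, C, ¬B, ∀r.A, ∀r.¬B}
2. Hence (C ⊓ A) ⊑ (A ⊓ B): not entailed.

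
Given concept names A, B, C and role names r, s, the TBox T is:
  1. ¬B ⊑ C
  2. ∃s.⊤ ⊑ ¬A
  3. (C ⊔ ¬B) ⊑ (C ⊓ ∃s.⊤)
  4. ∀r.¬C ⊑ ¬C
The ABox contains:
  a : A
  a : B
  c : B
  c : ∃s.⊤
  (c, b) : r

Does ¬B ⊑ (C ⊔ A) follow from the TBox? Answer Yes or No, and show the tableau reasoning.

1. ¬B ⊑ (C ⊔ A)  ⇔  (¬B ⊓ (¬C ⊓ ¬A)) unsat w.r.t. T
   all branches close; clash {C, ¬C} at x₀
2. Hence ¬B ⊑ (C ⊔ A): entailed.

Yes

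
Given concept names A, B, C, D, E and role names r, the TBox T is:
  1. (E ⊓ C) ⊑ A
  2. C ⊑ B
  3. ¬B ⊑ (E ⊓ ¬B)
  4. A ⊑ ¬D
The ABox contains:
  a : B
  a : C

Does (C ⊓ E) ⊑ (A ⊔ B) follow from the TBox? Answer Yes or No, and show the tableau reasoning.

Yes

1. (C ⊓ E) ⊑ (A ⊔ B)  ⇔  ((C ⊓ E) ⊓ (¬A ⊓ ¬B)) unsat w.r.t. T
   all branches close; clash {B, ¬B} at x₀
2. Hence (C ⊓ E) ⊑ (A ⊔ B): entailed.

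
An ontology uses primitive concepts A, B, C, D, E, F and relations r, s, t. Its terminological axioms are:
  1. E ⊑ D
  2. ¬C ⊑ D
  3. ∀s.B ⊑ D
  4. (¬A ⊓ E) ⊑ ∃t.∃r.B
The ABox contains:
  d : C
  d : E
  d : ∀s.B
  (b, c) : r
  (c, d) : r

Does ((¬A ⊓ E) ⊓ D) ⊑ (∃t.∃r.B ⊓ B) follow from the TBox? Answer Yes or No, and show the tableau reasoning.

No

1. ((¬A ⊓ E) ⊓ D) ⊑ (∃t.∃r.B ⊓ B)  ⇔  (((¬A ⊓ E) ⊓ D) ⊓ (∀t.∀r.¬B ⊔ ¬B)) unsat w.r.t. T
   apply at x₀: (¬A ⊓ E)⊑∃t.∃r.B
   open: L(x₀) ⊇ {D, E, ¬A, ¬B, ∃t.∃r.B} (+ ∃-successors)
2. Hence ((¬A ⊓ E) ⊓ D) ⊑ (∃t.∃r.B ⊓ B): not entailed.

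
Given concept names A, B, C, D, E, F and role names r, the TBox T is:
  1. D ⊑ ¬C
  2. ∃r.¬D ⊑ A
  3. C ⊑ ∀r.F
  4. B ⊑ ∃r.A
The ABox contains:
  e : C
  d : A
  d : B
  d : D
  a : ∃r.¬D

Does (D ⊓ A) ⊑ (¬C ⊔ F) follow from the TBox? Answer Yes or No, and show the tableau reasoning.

1. (D ⊓ A) ⊑ (¬C ⊔ F)  ⇔  ((D ⊓ A) ⊓ (C ⊓ ¬F)) unsat w.r.t. T
   all branches close; clash {C, ¬C} at x₀
2. Hence (D ⊓ A) ⊑ (¬C ⊔ F): entailed.

Yes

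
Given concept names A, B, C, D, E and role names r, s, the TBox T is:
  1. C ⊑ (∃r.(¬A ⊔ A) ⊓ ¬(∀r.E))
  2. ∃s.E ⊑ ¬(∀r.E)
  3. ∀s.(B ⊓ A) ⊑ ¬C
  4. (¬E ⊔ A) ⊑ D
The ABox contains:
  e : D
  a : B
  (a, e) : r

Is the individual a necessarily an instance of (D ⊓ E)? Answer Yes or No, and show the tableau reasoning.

No

1. a : (D ⊓ E)?  L(a) = {B} ∪ {(¬D ⊔ ¬E)}
   open: L(a) ⊇ {B, E, ¬A, ¬C, ¬D, …} (+ ∃-successors) — a ∉ (D ⊓ E) possible
2. Hence a : (D ⊓ E): not entailed.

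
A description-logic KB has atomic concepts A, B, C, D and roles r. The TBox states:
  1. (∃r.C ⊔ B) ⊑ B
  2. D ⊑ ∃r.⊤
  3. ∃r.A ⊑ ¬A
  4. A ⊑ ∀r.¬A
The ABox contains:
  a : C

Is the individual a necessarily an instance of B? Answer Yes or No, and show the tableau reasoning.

No

1. a : B?  L(a) = {C} ∪ {¬B}
   open: L(a) ⊇ {C, ¬A, ¬B, ¬D, ∀r.¬C} — a ∉ B possible
2. Hence a : B: not entailed.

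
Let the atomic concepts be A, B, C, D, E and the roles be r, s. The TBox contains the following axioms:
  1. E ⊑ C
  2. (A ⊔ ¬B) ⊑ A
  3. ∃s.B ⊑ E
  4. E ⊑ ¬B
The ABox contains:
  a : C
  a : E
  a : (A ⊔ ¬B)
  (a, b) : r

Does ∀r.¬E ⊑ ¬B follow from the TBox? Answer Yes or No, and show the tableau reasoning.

No

1. ∀r.¬E ⊑ ¬B  ⇔  (∀r.¬E ⊓ B) unsat w.r.t. T
   open: L(x₀) ⊇ {B, ¬A, ¬E, ∀r.¬E, ∀s.¬B}
2. Hence ∀r.¬E ⊑ ¬B: not entailed.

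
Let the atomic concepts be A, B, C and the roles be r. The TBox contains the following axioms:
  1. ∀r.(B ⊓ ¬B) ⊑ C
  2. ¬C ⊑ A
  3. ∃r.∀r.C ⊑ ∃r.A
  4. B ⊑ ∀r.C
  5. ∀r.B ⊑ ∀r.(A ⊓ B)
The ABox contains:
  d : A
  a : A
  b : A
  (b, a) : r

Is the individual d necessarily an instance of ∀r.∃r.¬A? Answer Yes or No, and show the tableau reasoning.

No

1. d : ∀r.∃r.¬A?  L(d) = {A} ∪ {∃r.∀r.A}
   open: L(d) ⊇ {A, ¬B, ∀r.∃r.¬C, ∃r.(¬B ⊔ B), ∃r.¬B, …} (+ ∃-successors) — d ∉ ∀r.∃r.¬A possible
2. Hence d : ∀r.∃r.¬A: not entailed.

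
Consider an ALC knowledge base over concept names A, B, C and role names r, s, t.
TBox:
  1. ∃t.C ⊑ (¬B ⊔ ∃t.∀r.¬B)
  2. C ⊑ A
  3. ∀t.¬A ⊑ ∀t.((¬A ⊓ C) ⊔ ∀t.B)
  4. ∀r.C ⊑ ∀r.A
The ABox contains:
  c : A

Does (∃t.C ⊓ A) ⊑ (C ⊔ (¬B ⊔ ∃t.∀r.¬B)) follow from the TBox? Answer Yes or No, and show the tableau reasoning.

1. (∃t.C ⊓ A) ⊑ (C ⊔ (¬B ⊔ ∃t.∀r.¬B))  ⇔  ((∃t.C ⊓ A) ⊓ (¬C ⊓ (B ⊓ ∀t.∃r.B))) unsat w.r.t. T
   all branches close; clash {B, ¬B} at an ∃-successor
2. Hence (∃t.C ⊓ A) ⊑ (C ⊔ (¬B ⊔ ∃t.∀r.¬B)): entailed.

Yes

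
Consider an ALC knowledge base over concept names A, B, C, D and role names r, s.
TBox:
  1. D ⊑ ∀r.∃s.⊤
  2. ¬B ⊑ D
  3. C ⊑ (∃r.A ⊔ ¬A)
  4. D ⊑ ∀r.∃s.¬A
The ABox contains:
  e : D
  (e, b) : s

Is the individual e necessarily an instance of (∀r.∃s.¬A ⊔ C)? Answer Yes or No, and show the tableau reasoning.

Yes

1. e : (∀r.∃s.¬A ⊔ C)?  L(e) = {D} ∪ {(∃r.∀s.A ⊓ ¬C)}
   clash {A, ¬A} at an ∃-successor — e ∈ (∀r.∃s.¬A ⊔ C)
2. Hence e : (∀r.∃s.¬A ⊔ C): entailed.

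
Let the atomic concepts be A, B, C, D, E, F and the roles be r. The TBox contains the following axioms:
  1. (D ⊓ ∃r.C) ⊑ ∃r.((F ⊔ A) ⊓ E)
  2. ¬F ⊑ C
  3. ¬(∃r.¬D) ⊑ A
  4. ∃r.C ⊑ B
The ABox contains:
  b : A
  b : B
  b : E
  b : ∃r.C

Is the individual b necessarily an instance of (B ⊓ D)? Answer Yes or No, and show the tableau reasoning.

1. b : (B ⊓ D)?  L(b) = {A, B, E, ∃r.C} ∪ {(¬B ⊔ ¬D)}
   open: L(b) ⊇ {A, B, E, F, ¬D, …} (+ ∃-successors) — b ∉ (B ⊓ D) possible
2. Hence b : (B ⊓ D): not entailed.

No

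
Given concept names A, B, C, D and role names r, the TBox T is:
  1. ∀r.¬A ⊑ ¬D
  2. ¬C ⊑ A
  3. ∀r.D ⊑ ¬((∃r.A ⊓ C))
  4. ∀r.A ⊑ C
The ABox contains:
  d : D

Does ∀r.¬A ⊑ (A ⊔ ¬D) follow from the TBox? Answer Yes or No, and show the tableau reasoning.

1. ∀r.¬A ⊑ (A ⊔ ¬D)  ⇔  (∀r.¬A ⊓ (¬A ⊓ D)) unsat w.r.t. T
   all branches close; clash {A, ¬A} at x₀
2. Hence ∀r.¬A ⊑ (A ⊔ ¬D): entailed.

Yes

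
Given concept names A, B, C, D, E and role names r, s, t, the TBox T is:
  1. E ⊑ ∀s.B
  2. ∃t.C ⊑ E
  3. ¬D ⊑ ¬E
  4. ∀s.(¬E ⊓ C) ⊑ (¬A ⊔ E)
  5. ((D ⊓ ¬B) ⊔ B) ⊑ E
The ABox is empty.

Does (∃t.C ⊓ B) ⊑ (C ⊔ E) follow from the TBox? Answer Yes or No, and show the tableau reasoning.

Yes

1. (∃t.C ⊓ B) ⊑ (C ⊔ E)  ⇔  ((∃t.C ⊓ B) ⊓ (¬C ⊓ ¬E)) unsat w.r.t. T
   all branches close; clash {E, ¬E} at x₀
2. Hence (∃t.C ⊓ B) ⊑ (C ⊔ E): entailed.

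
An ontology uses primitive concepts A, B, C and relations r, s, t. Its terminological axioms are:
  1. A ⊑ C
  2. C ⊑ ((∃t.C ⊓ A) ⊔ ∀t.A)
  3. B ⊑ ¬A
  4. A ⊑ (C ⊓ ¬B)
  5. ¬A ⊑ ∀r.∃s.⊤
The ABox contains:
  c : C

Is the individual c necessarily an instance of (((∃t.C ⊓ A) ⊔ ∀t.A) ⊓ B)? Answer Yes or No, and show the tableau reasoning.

No

1. c : (((∃t.C ⊓ A) ⊔ ∀t.A) ⊓ B)?  L(c) = {C} ∪ {(((∀t.¬C ⊔ ¬A) ⊓ ∃t.¬A) ⊔ ¬B)}
   apply at c: C⊑((∃t.C ⊓ A) ⊔ ∀t.A)
   open: L(c) ⊇ {A, C, ¬B, ∃t.C} (+ ∃-successors) — c ∉ (((∃t.C ⊓ A) ⊔ ∀t.A) ⊓ B) possible
2. Hence c : (((∃t.C ⊓ A) ⊔ ∀t.A) ⊓ B): not entailed.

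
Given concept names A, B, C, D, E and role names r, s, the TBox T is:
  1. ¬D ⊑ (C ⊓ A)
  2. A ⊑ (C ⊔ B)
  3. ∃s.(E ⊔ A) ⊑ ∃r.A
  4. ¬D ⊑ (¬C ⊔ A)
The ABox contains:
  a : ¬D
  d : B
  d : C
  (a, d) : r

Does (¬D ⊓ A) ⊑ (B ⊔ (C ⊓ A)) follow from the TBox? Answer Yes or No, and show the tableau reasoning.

1. (¬D ⊓ A) ⊑ (B ⊔ (C ⊓ A))  ⇔  ((¬D ⊓ A) ⊓ (¬B ⊓ (¬C ⊔ ¬A))) unsat w.r.t. T
   all branches close; clash {A, ¬A} at x₀
2. Hence (¬D ⊓ A) ⊑ (B ⊔ (C ⊓ A)): entailed.

Yes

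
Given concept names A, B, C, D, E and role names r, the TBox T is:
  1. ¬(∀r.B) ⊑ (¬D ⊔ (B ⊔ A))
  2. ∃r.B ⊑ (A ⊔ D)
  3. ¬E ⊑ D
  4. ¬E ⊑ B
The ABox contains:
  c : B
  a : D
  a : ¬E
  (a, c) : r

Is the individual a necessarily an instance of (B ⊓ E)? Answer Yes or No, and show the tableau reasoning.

1. a : (B ⊓ E)?  L(a) = {D, ¬E} ∪ {(¬B ⊔ ¬E)}
   apply at a: ¬E⊑B
   open: L(a) ⊇ {B, D, ¬E, ∀r.B} — a ∉ (B ⊓ E) possible
2. Hence a : (B ⊓ E): not entailed.

No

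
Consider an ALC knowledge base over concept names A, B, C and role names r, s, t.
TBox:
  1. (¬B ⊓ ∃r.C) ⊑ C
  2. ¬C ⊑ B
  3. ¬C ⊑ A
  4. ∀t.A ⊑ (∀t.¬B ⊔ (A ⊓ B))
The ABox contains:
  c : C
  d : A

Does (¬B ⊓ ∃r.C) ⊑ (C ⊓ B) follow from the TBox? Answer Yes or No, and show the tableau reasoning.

No

1. (¬B ⊓ ∃r.C) ⊑ (C ⊓ B)  ⇔  ((¬B ⊓ ∃r.C) ⊓ (¬C ⊔ ¬B)) unsat w.r.t. T
   apply at x₀: (¬B ⊓ ∃r.C)⊑C
   open: L(x₀) ⊇ {C, ¬B, ∃r.C, ∃t.¬A} (+ ∃-successors)
2. Hence (¬B ⊓ ∃r.C) ⊑ (C ⊓ B): not entailed.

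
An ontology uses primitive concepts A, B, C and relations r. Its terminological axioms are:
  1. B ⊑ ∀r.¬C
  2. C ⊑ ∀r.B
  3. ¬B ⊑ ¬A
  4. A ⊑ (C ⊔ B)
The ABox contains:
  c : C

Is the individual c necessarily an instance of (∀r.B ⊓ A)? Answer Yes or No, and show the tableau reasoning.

1. c : (∀r.B ⊓ A)?  L(c) = {C} ∪ {(∃r.¬B ⊔ ¬A)}
   apply at c: C⊑∀r.B
   open: L(c) ⊇ {B, C, ¬A, ∀r.B, ∀r.¬C} — c ∉ (∀r.B ⊓ A) possible
2. Hence c : (∀r.B ⊓ A): not entailed.

No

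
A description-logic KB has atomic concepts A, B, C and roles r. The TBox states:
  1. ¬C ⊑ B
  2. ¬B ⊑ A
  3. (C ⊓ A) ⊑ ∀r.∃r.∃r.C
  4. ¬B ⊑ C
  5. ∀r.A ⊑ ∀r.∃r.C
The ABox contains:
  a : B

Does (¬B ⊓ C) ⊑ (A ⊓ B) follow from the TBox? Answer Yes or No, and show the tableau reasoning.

1. (¬B ⊓ C) ⊑ (A ⊓ B)  ⇔  ((¬B ⊓ C) ⊓ (¬A ⊔ ¬B)) unsat w.r.t. T
   apply at x₀: ¬B⊑A
   open: L(x₀) ⊇ {A, C, ¬B, ∀r.∃r.∃r.C, ∃r.¬A} (+ ∃-successors)
2. Hence (¬B ⊓ C) ⊑ (A ⊓ B): not entailed.

No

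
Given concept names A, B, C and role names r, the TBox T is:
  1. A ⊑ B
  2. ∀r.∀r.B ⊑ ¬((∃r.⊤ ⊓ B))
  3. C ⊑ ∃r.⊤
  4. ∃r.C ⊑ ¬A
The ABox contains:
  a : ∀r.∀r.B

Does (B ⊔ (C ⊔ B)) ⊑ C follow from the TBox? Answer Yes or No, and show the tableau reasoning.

No

1. (B ⊔ (C ⊔ B)) ⊑ C  ⇔  ((B ⊔ (C ⊔ B)) ⊓ ¬C) unsat w.r.t. T
   open: L(x₀) ⊇ {B, ¬C, ∀r.¬C, ∃r.∃r.¬B} (+ ∃-successors)
2. Hence (B ⊔ (C ⊔ B)) ⊑ C: not entailed.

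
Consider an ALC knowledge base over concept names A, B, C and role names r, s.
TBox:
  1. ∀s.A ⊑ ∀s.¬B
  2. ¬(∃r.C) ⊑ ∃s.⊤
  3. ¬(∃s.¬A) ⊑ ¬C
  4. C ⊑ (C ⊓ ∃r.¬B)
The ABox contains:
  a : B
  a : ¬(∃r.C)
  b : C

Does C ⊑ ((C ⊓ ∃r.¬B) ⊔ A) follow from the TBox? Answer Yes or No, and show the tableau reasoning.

Yes

1. C ⊑ ((C ⊓ ∃r.¬B) ⊔ A)  ⇔  (C ⊓ ((¬C ⊔ ∀r.B) ⊓ ¬A)) unsat w.r.t. T
   all branches close; clash {C, ¬C} at x₀
2. Hence C ⊑ ((C ⊓ ∃r.¬B) ⊔ A): entailed.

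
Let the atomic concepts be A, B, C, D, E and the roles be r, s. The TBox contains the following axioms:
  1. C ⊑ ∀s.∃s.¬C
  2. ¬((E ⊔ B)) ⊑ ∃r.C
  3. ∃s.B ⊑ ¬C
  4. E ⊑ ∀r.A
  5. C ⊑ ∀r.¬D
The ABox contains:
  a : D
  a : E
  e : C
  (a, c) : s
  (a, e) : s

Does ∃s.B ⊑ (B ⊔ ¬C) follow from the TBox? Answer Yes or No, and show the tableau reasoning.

Yes

1. ∃s.B ⊑ (B ⊔ ¬C)  ⇔  (∃s.B ⊓ (¬B ⊓ C)) unsat w.r.t. T
   all branches close; clash {C, ¬C} at x₀
2. Hence ∃s.B ⊑ (B ⊔ ¬C): entailed.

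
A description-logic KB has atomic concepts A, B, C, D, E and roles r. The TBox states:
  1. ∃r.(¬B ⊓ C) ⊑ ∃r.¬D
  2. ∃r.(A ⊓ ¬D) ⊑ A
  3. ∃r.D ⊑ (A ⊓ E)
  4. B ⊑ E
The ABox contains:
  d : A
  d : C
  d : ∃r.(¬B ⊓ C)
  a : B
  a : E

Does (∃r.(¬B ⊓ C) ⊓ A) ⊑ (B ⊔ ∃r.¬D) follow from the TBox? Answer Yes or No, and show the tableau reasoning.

1. (∃r.(¬B ⊓ C) ⊓ A) ⊑ (B ⊔ ∃r.¬D)  ⇔  ((∃r.(¬B ⊓ C) ⊓ A) ⊓ (¬B ⊓ ∀r.D)) unsat w.r.t. T
   all branches close; clash {D, ¬D} at an ∃-successor
2. Hence (∃r.(¬B ⊓ C) ⊓ A) ⊑ (B ⊔ ∃r.¬D): entailed.

Yes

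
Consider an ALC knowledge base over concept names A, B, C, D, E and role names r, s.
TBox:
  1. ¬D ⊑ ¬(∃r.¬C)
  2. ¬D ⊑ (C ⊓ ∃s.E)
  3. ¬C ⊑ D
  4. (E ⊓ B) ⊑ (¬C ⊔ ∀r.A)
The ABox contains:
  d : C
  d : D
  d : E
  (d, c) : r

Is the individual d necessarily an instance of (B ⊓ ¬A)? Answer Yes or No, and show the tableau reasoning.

No

1. d : (B ⊓ ¬A)?  L(d) = {C, D, E} ∪ {(¬B ⊔ A)}
   open: L(d) ⊇ {C, D, E, ¬B} — d ∉ (B ⊓ ¬A) possible
2. Hence d : (B ⊓ ¬A): not entailed.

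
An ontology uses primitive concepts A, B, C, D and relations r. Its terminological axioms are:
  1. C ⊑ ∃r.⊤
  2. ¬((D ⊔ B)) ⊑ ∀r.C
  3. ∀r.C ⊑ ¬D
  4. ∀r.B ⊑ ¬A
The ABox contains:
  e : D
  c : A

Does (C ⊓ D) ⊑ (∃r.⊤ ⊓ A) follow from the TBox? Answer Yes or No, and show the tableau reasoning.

1. (C ⊓ D) ⊑ (∃r.⊤ ⊓ A)  ⇔  ((C ⊓ D) ⊓ (∀r.⊥ ⊔ ¬A)) unsat w.r.t. T
   apply at x₀: C⊑∃r.⊤
   open: L(x₀) ⊇ {C, D, ¬A, ∃r.¬C, ∃r.⊤} (+ ∃-successors)
2. Hence (C ⊓ D) ⊑ (∃r.⊤ ⊓ A): not entailed.

No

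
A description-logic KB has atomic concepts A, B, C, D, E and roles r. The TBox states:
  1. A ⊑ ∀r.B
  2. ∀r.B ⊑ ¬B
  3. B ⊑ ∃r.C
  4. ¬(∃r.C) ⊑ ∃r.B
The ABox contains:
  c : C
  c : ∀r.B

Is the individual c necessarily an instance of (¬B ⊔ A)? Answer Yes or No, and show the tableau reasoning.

1. c : (¬B ⊔ A)?  L(c) = {C, ∀r.B} ∪ {(B ⊓ ¬A)}
   clash {B, ¬B} at c — c ∈ (¬B ⊔ A)
2. Hence c : (¬B ⊔ A): entailed.

Yes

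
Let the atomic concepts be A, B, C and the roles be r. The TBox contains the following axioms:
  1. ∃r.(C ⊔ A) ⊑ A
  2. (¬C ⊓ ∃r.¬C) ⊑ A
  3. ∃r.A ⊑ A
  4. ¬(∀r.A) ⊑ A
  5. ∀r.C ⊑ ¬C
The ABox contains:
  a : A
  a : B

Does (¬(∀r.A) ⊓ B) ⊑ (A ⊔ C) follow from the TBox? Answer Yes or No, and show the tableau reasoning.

1. (¬(∀r.A) ⊓ B) ⊑ (A ⊔ C)  ⇔  ((∃r.¬A ⊓ B) ⊓ (¬A ⊓ ¬C)) unsat w.r.t. T
   all branches close; clash {A, ¬A} at x₀
2. Hence (¬(∀r.A) ⊓ B) ⊑ (A ⊔ C): entailed.

Yes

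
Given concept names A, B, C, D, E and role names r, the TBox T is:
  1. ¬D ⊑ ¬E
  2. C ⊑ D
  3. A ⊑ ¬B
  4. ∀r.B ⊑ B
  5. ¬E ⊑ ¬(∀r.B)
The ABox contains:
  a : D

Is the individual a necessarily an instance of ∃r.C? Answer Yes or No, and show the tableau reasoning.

1. a : ∃r.C?  L(a) = {D} ∪ {∀r.¬C}
   open: L(a) ⊇ {D, E, ¬A, ∀r.¬C, ∃r.¬B} (+ ∃-successors) — a ∉ ∃r.C possible
2. Hence a : ∃r.C: not entailed.

No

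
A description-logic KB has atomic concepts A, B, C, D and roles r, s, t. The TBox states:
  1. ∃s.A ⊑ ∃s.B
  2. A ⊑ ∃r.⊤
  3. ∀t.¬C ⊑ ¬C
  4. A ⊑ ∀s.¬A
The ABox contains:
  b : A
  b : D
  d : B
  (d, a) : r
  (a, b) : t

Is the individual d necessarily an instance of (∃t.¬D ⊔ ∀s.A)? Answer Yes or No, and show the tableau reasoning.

No

1. d : (∃t.¬D ⊔ ∀s.A)?  L(d) = {B} ∪ {(∀t.D ⊓ ∃s.¬A)}
   open: L(d) ⊇ {B, ¬A, ∀s.¬A, ∀t.D, ∃s.¬A, …} (+ ∃-successors) — d ∉ (∃t.¬D ⊔ ∀s.A) possible
2. Hence d : (∃t.¬D ⊔ ∀s.A): not entailed.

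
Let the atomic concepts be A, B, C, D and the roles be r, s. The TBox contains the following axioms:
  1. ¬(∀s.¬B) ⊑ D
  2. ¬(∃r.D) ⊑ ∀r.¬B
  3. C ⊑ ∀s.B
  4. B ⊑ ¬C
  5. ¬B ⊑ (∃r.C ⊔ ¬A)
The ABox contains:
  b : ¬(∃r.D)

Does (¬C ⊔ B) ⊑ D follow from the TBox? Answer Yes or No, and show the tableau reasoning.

1. (¬C ⊔ B) ⊑ D  ⇔  ((¬C ⊔ B) ⊓ ¬D) unsat w.r.t. T
   open: L(x₀) ⊇ {¬B, ¬C, ¬D, ∀s.¬B, ∃r.C, …} (+ ∃-successors)
2. Hence (¬C ⊔ B) ⊑ D: not entailed.

No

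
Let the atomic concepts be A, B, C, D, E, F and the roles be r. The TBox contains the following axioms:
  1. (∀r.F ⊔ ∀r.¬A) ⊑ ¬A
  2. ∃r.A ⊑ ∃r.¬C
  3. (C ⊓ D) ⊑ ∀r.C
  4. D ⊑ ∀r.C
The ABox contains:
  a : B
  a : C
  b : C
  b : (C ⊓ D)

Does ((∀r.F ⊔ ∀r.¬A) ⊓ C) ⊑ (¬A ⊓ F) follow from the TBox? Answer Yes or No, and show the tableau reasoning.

1. ((∀r.F ⊔ ∀r.¬A) ⊓ C) ⊑ (¬A ⊓ F)  ⇔  (((∀r.F ⊔ ∀r.¬A) ⊓ C) ⊓ (A ⊔ ¬F)) unsat w.r.t. T
   apply at x₀: (∀r.F ⊔ ∀r.¬A)⊑¬A
   open: L(x₀) ⊇ {C, ¬A, ¬D, ¬F, ∀r.F, …}
2. Hence ((∀r.F ⊔ ∀r.¬A) ⊓ C) ⊑ (¬A ⊓ F): not entailed.

No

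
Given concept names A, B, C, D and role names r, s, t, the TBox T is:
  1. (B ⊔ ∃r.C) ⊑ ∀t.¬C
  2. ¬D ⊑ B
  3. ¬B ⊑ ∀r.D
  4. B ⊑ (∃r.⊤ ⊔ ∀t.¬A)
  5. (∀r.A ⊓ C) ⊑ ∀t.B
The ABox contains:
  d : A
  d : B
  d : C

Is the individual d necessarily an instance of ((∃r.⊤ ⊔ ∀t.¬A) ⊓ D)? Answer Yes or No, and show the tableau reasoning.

1. d : ((∃r.⊤ ⊔ ∀t.¬A) ⊓ D)?  L(d) = {A, B, C} ∪ {((∀r.⊥ ⊓ ∃t.A) ⊔ ¬D)}
   apply at d: B⊑(∃r.⊤ ⊔ ∀t.¬A)
   open: L(d) ⊇ {A, B, C, ¬D, ∀t.¬C, …} (+ ∃-successors) — d ∉ ((∃r.⊤ ⊔ ∀t.¬A) ⊓ D) possible
2. Hence d : ((∃r.⊤ ⊔ ∀t.¬A) ⊓ D): not entailed.

No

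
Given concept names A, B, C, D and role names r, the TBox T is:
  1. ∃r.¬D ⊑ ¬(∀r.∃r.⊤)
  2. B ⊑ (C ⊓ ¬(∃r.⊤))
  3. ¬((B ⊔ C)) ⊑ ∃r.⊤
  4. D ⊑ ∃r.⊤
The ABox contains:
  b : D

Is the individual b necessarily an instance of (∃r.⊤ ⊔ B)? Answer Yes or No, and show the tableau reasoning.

1. b : (∃r.⊤ ⊔ B)?  L(b) = {D} ∪ {(∀r.⊥ ⊓ ¬B)}
   clash ⊥ at an ∃-successor — b ∈ (∃r.⊤ ⊔ B)
2. Hence b : (∃r.⊤ ⊔ B): entailed.

Yes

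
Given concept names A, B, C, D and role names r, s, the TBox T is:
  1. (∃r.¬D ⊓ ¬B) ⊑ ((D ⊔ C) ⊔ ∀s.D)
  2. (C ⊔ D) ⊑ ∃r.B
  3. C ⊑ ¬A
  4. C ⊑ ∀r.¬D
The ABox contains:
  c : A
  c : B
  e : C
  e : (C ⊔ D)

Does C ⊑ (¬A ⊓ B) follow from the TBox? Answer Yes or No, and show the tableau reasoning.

1. C ⊑ (¬A ⊓ B)  ⇔  (C ⊓ (A ⊔ ¬B)) unsat w.r.t. T
   apply at x₀: C⊑¬A; C⊑∀r.¬D
   open: L(x₀) ⊇ {C, ¬A, ¬B, ∀r.¬D, ∃r.B} (+ ∃-successors)
2. Hence C ⊑ (¬A ⊓ B): not entailed.

No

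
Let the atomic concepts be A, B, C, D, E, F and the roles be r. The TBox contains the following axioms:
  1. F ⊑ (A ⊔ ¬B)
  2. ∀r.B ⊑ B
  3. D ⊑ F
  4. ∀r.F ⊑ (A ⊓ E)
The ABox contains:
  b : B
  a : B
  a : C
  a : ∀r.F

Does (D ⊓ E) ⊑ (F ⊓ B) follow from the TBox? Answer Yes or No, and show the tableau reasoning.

1. (D ⊓ E) ⊑ (F ⊓ B)  ⇔  ((D ⊓ E) ⊓ (¬F ⊔ ¬B)) unsat w.r.t. T
   apply at x₀: D⊑F
   open: L(x₀) ⊇ {D, E, F, ¬B, ∃r.¬B, …} (+ ∃-successors)
2. Hence (D ⊓ E) ⊑ (F ⊓ B): not entailed.

No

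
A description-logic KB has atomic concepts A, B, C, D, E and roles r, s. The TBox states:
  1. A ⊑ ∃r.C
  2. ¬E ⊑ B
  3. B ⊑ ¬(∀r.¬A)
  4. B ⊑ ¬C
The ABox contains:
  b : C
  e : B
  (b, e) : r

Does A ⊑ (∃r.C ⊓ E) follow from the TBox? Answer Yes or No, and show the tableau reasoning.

1. A ⊑ (∃r.C ⊓ E)  ⇔  (A ⊓ (∀r.¬C ⊔ ¬E)) unsat w.r.t. T
   apply at x₀: A⊑∃r.C
   open: L(x₀) ⊇ {A, B, ¬C, ¬E, ∃r.A, …} (+ ∃-successors)
2. Hence A ⊑ (∃r.C ⊓ E): not entailed.

No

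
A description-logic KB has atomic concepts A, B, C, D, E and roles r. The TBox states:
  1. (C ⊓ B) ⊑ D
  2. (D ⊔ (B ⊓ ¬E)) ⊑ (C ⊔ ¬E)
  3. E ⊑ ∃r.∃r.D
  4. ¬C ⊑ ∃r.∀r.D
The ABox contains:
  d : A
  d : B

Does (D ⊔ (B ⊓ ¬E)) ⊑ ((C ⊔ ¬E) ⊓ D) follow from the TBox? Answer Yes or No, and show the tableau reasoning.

No

1. (D ⊔ (B ⊓ ¬E)) ⊑ ((C ⊔ ¬E) ⊓ D)  ⇔  ((D ⊔ (B ⊓ ¬E)) ⊓ ((¬C ⊓ E) ⊔ ¬D)) unsat w.r.t. T
   apply at x₀: (D ⊔ (B ⊓ ¬E))⊑(C ⊔ ¬E)
   open: L(x₀) ⊇ {B, ¬C, ¬D, ¬E, ∃r.∀r.D} (+ ∃-successors)
2. Hence (D ⊔ (B ⊓ ¬E)) ⊑ ((C ⊔ ¬E) ⊓ D): not entailed.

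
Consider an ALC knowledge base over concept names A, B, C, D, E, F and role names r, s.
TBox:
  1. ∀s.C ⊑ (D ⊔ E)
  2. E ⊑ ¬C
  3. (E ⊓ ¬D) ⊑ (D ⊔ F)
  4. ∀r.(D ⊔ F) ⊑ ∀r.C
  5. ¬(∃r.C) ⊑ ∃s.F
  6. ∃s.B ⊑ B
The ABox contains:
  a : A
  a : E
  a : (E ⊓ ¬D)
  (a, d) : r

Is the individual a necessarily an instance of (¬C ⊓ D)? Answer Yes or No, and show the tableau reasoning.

No

1. a : (¬C ⊓ D)?  L(a) = {A, E, (E ⊓ ¬D)} ∪ {(C ⊔ ¬D)}
   apply at a: E⊑¬C; (E ⊓ ¬D)⊑(D ⊔ F)
   open: L(a) ⊇ {A, E, F, ¬C, ¬D, …} (+ ∃-successors) — a ∉ (¬C ⊓ D) possible
2. Hence a : (¬C ⊓ D): not entailed.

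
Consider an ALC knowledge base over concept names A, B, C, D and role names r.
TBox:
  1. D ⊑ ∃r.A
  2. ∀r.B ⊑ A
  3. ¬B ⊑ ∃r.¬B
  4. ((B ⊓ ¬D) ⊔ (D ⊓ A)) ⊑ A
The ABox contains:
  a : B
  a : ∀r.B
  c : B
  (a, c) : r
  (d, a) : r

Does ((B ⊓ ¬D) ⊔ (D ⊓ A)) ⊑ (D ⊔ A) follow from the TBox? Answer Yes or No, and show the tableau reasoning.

Yes

1. ((B ⊓ ¬D) ⊔ (D ⊓ A)) ⊑ (D ⊔ A)  ⇔  (((B ⊓ ¬D) ⊔ (D ⊓ A)) ⊓ (¬D ⊓ ¬A)) unsat w.r.t. T
   all branches close; clash {A, ¬A} at x₀
2. Hence ((B ⊓ ¬D) ⊔ (D ⊓ A)) ⊑ (D ⊔ A): entailed.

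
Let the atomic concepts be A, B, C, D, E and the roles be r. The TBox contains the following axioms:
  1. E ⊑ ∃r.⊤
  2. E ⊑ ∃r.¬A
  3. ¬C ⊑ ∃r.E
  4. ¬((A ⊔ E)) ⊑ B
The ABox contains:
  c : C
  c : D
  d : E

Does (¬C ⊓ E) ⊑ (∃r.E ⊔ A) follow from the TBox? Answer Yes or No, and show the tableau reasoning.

Yes

1. (¬C ⊓ E) ⊑ (∃r.E ⊔ A)  ⇔  ((¬C ⊓ E) ⊓ (∀r.¬E ⊓ ¬A)) unsat w.r.t. T
   all branches close; clash {E, ¬E} at an ∃-successor
2. Hence (¬C ⊓ E) ⊑ (∃r.E ⊔ A): entailed.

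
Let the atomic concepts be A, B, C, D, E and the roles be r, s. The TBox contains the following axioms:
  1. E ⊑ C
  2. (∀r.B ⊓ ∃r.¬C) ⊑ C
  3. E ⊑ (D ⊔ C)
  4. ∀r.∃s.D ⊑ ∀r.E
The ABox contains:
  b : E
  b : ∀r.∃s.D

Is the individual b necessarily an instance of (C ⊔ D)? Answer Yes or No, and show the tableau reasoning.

Yes

1. b : (C ⊔ D)?  L(b) = {E, ∀r.∃s.D} ∪ {(¬C ⊓ ¬D)}
   clash {C, ¬C} at b — b ∈ (C ⊔ D)
2. Hence b : (C ⊔ D): entailed.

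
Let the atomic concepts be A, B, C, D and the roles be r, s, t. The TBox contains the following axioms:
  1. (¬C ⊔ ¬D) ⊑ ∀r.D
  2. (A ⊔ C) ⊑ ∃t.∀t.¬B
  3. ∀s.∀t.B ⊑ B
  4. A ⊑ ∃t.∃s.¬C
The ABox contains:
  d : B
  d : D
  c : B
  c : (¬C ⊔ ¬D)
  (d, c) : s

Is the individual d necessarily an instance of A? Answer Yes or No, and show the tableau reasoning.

1. d : A?  L(d) = {B, D} ∪ {¬A}
   open: L(d) ⊇ {B, C, D, ¬A, ∃t.∀t.¬B} (+ ∃-successors) — d ∉ A possible
2. Hence d : A: not entailed.

No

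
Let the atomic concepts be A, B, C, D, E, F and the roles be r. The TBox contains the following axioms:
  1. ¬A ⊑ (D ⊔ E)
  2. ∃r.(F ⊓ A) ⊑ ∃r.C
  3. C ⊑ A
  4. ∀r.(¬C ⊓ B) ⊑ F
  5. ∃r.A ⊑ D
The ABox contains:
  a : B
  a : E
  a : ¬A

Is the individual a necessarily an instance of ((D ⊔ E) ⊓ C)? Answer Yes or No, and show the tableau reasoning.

No

1. a : ((D ⊔ E) ⊓ C)?  L(a) = {B, E, ¬A} ∪ {((¬D ⊓ ¬E) ⊔ ¬C)}
   apply at a: ¬A⊑(D ⊔ E)
   open: L(a) ⊇ {B, E, ¬A, ¬C, ∀r.(¬F ⊔ ¬A), …} (+ ∃-successors) — a ∉ ((D ⊔ E) ⊓ C) possible
2. Hence a : ((D ⊔ E) ⊓ C): not entailed.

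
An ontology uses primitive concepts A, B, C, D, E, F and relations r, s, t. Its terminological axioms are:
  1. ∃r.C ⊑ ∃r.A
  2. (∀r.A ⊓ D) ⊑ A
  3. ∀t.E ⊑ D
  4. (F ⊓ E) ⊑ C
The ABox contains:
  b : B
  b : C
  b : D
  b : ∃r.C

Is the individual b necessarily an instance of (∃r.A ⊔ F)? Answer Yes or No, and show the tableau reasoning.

1. b : (∃r.A ⊔ F)?  L(b) = {B, C, D, ∃r.C} ∪ {(∀r.¬A ⊓ ¬F)}
   clash {A, ¬A} at an ∃-successor — b ∈ (∃r.A ⊔ F)
2. Hence b : (∃r.A ⊔ F): entailed.

Yes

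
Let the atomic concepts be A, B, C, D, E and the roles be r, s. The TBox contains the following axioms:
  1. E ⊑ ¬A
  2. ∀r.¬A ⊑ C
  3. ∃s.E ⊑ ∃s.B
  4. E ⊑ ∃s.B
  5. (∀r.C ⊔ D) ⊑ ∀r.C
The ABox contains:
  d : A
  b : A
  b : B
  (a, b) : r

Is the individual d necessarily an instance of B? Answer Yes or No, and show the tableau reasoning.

1. d : B?  L(d) = {A} ∪ {¬B}
   open: L(d) ⊇ {A, ¬B, ¬D, ¬E, ∀s.¬E, …} (+ ∃-successors) — d ∉ B possible
2. Hence d : B: not entailed.

No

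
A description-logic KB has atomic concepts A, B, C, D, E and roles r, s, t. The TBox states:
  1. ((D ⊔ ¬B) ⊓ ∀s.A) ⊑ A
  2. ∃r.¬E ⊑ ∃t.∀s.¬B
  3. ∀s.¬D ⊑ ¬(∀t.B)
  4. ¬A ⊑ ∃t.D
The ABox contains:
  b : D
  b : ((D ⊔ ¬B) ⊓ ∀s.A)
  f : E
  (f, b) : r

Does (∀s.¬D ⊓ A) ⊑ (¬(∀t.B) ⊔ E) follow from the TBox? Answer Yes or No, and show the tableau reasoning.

Yes

1. (∀s.¬D ⊓ A) ⊑ (¬(∀t.B) ⊔ E)  ⇔  ((∀s.¬D ⊓ A) ⊓ (∀t.B ⊓ ¬E)) unsat w.r.t. T
   all branches close; clash {B, ¬B} at an ∃-successor
2. Hence (∀s.¬D ⊓ A) ⊑ (¬(∀t.B) ⊔ E): entailed.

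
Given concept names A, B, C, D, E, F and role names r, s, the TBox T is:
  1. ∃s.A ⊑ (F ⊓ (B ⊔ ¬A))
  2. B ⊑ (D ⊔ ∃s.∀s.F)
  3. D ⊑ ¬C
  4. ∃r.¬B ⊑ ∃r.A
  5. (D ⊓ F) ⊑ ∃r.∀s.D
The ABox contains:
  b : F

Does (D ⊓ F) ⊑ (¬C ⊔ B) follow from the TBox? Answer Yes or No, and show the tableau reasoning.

Yes

1. (D ⊓ F) ⊑ (¬C ⊔ B)  ⇔  ((D ⊓ F) ⊓ (C ⊓ ¬B)) unsat w.r.t. T
   all branches close; clash {C, ¬C} at x₀
2. Hence (D ⊓ F) ⊑ (¬C ⊔ B): entailed.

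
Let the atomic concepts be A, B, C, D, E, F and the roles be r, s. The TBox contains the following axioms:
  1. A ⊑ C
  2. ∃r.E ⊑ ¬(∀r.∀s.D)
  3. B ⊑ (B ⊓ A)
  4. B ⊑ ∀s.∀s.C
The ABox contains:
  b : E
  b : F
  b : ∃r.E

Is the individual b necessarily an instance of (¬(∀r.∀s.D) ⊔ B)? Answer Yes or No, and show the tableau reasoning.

1. b : (¬(∀r.∀s.D) ⊔ B)?  L(b) = {E, F, ∃r.E} ∪ {(∀r.∀s.D ⊓ ¬B)}
   clash {D, ¬D} at an ∃-successor — b ∈ (¬(∀r.∀s.D) ⊔ B)
2. Hence b : (¬(∀r.∀s.D) ⊔ B): entailed.

Yes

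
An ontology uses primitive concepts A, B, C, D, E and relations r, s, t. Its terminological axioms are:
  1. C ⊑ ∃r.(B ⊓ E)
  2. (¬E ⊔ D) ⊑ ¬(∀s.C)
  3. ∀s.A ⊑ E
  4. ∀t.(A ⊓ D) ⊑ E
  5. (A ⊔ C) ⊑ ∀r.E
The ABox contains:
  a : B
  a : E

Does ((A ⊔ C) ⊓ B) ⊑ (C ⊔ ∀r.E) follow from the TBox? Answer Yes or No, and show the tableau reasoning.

1. ((A ⊔ C) ⊓ B) ⊑ (C ⊔ ∀r.E)  ⇔  (((A ⊔ C) ⊓ B) ⊓ (¬C ⊓ ∃r.¬E)) unsat w.r.t. T
   all branches close; clash {C, ¬C} at x₀
2. Hence ((A ⊔ C) ⊓ B) ⊑ (C ⊔ ∀r.E): entailed.

Yes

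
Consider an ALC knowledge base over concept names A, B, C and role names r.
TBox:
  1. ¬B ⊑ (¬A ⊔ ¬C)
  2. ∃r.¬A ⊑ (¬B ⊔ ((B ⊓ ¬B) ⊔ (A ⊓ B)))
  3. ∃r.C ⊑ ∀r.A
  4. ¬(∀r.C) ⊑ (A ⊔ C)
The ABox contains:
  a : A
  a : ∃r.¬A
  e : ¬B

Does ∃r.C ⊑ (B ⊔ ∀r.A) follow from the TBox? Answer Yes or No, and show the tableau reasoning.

1. ∃r.C ⊑ (B ⊔ ∀r.A)  ⇔  (∃r.C ⊓ (¬B ⊓ ∃r.¬A)) unsat w.r.t. T
   all branches close; clash {C, ¬C} at x₀
2. Hence ∃r.C ⊑ (B ⊔ ∀r.A): entailed.

Yes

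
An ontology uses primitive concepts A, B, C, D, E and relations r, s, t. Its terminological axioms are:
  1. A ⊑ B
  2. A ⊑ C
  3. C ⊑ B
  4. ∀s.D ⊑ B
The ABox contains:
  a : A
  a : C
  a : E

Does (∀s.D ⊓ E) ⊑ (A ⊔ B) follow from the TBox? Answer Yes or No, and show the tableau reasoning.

1. (∀s.D ⊓ E) ⊑ (A ⊔ B)  ⇔  ((∀s.D ⊓ E) ⊓ (¬A ⊓ ¬B)) unsat w.r.t. T
   all branches close; clash {B, ¬B} at x₀
2. Hence (∀s.D ⊓ E) ⊑ (A ⊔ B): entailed.

Yes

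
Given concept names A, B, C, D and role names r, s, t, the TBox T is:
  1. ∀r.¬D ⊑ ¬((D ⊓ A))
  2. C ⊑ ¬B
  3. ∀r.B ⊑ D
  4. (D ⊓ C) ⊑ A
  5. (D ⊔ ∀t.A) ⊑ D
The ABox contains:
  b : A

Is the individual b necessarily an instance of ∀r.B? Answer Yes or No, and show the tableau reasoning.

No

1. b : ∀r.B?  L(b) = {A} ∪ {∃r.¬B}
   open: L(b) ⊇ {A, ¬C, ¬D, ∃r.D, ∃r.¬B, …} (+ ∃-successors) — b ∉ ∀r.B possible
2. Hence b : ∀r.B: not entailed.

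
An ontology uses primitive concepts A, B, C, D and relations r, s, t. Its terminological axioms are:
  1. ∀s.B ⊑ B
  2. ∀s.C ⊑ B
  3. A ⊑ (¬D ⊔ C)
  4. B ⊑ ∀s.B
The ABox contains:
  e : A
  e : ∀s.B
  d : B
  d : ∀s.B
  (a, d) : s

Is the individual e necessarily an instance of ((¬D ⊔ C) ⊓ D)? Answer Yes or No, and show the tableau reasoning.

No

1. e : ((¬D ⊔ C) ⊓ D)?  L(e) = {A, ∀s.B} ∪ {((D ⊓ ¬C) ⊔ ¬D)}
   apply at e: ∀s.B⊑B; A⊑(¬D ⊔ C)
   open: L(e) ⊇ {A, B, ¬D, ∀s.B} — e ∉ ((¬D ⊔ C) ⊓ D) possible
2. Hence e : ((¬D ⊔ C) ⊓ D): not entailed.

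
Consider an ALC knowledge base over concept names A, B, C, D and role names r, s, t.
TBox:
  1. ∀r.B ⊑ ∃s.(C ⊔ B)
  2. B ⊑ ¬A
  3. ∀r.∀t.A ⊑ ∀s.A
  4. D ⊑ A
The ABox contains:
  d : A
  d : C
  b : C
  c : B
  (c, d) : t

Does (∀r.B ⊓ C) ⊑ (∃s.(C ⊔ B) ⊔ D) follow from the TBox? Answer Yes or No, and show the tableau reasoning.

1. (∀r.B ⊓ C) ⊑ (∃s.(C ⊔ B) ⊔ D)  ⇔  ((∀r.B ⊓ C) ⊓ (∀s.(¬C ⊓ ¬B) ⊓ ¬D)) unsat w.r.t. T
   all branches close; clash {B, ¬B} at an ∃-successor
2. Hence (∀r.B ⊓ C) ⊑ (∃s.(C ⊔ B) ⊔ D): entailed.

Yes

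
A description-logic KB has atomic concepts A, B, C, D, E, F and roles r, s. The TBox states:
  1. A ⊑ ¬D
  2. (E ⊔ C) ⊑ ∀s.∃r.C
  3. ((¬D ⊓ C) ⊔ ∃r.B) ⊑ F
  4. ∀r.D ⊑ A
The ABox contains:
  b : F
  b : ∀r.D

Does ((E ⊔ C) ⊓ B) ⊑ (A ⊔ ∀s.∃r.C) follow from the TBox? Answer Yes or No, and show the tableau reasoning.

Yes

1. ((E ⊔ C) ⊓ B) ⊑ (A ⊔ ∀s.∃r.C)  ⇔  (((E ⊔ C) ⊓ B) ⊓ (¬A ⊓ ∃s.∀r.¬C)) unsat w.r.t. T
   all branches close; clash {A, ¬A} at x₀
2. Hence ((E ⊔ C) ⊓ B) ⊑ (A ⊔ ∀s.∃r.C): entailed.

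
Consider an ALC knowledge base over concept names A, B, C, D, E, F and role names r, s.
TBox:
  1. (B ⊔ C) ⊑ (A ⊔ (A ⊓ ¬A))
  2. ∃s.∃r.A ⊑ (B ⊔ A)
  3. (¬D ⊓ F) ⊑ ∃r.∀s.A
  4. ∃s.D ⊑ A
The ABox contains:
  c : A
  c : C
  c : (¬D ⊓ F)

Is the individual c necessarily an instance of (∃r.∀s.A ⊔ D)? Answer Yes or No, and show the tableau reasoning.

1. c : (∃r.∀s.A ⊔ D)?  L(c) = {A, C, (¬D ⊓ F)} ∪ {(∀r.∃s.¬A ⊓ ¬D)}
   clash {A, ¬A} at an ∃-successor — c ∈ (∃r.∀s.A ⊔ D)
2. Hence c : (∃r.∀s.A ⊔ D): entailed.

Yes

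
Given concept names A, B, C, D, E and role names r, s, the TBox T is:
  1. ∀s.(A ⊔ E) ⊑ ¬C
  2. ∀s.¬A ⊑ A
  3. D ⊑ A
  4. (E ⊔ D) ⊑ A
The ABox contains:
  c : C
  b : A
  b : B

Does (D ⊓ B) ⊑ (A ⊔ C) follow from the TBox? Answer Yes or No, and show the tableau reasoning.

1. (D ⊓ B) ⊑ (A ⊔ C)  ⇔  ((D ⊓ B) ⊓ (¬A ⊓ ¬C)) unsat w.r.t. T
   all branches close; clash {A, ¬A} at x₀
2. Hence (D ⊓ B) ⊑ (A ⊔ C): entailed.

Yes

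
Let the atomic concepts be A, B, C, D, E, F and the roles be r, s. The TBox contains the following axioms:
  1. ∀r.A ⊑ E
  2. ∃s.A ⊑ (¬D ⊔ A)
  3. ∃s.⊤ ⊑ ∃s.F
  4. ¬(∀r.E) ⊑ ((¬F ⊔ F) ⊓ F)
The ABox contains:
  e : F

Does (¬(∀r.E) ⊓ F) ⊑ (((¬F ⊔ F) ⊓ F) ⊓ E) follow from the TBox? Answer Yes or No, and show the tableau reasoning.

No

1. (¬(∀r.E) ⊓ F) ⊑ (((¬F ⊔ F) ⊓ F) ⊓ E)  ⇔  ((∃r.¬E ⊓ F) ⊓ (((F ⊓ ¬F) ⊔ ¬F) ⊔ ¬E)) unsat w.r.t. T
   apply at x₀: ¬(∀r.E)⊑((¬F ⊔ F) ⊓ F)
   open: L(x₀) ⊇ {F, ¬E, ∀s.¬A, ∀s.⊥, ∃r.¬A, …} (+ ∃-successors)
2. Hence (¬(∀r.E) ⊓ F) ⊑ (((¬F ⊔ F) ⊓ F) ⊓ E): not entailed.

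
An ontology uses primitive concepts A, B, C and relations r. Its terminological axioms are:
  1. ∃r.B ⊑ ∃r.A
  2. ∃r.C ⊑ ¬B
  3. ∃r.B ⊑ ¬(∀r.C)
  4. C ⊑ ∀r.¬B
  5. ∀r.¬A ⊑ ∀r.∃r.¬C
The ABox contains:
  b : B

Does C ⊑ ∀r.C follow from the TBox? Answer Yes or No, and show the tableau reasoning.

1. C ⊑ ∀r.C  ⇔  (C ⊓ ∃r.¬C) unsat w.r.t. T
   apply at x₀: C⊑∀r.¬B
   open: L(x₀) ⊇ {C, ∀r.¬B, ∀r.¬C, ∃r.A, ∃r.¬C} (+ ∃-successors)
2. Hence C ⊑ ∀r.C: not entailed.

No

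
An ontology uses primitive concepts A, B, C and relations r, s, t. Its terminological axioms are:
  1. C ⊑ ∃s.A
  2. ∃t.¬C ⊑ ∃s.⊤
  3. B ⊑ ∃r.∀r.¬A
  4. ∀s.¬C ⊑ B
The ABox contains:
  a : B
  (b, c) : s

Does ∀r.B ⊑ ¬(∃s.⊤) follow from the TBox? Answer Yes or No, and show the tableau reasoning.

1. ∀r.B ⊑ ¬(∃s.⊤)  ⇔  (∀r.B ⊓ ∃s.⊤) unsat w.r.t. T
   open: L(x₀) ⊇ {¬B, ¬C, ∀r.B, ∃s.C, ∃s.⊤} (+ ∃-successors)
2. Hence ∀r.B ⊑ ¬(∃s.⊤): not entailed.

No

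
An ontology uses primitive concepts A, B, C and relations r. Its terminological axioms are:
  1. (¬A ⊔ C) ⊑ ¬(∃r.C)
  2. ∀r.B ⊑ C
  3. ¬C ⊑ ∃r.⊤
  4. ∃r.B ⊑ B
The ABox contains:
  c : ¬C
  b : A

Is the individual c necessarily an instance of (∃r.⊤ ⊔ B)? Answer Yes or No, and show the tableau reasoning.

1. c : (∃r.⊤ ⊔ B)?  L(c) = {¬C} ∪ {(∀r.⊥ ⊓ ¬B)}
   clash {B, ¬B} at c — c ∈ (∃r.⊤ ⊔ B)
2. Hence c : (∃r.⊤ ⊔ B): entailed.

Yes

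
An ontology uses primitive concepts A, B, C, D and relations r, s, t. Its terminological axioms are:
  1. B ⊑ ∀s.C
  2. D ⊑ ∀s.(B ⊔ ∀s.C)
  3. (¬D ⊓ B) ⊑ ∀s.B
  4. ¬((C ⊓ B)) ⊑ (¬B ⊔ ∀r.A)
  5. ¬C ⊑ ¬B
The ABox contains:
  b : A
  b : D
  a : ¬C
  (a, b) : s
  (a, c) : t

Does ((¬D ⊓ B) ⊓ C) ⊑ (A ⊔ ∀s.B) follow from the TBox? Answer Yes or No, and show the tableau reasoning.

Yes

1. ((¬D ⊓ B) ⊓ C) ⊑ (A ⊔ ∀s.B)  ⇔  (((¬D ⊓ B) ⊓ C) ⊓ (¬A ⊓ ∃s.¬B)) unsat w.r.t. T
   all branches close; clash {B, ¬B} at an ∃-successor
2. Hence ((¬D ⊓ B) ⊓ C) ⊑ (A ⊔ ∀s.B): entailed.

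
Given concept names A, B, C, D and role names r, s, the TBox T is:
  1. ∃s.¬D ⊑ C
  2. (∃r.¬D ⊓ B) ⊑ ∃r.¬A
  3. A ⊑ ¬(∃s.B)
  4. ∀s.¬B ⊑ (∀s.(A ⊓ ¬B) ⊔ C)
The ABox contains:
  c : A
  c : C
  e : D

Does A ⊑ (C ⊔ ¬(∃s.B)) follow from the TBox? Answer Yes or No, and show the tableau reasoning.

Yes

1. A ⊑ (C ⊔ ¬(∃s.B))  ⇔  (A ⊓ (¬C ⊓ ∃s.B)) unsat w.r.t. T
   all branches close; clash {C, ¬C} at x₀
2. Hence A ⊑ (C ⊔ ¬(∃s.B)): entailed.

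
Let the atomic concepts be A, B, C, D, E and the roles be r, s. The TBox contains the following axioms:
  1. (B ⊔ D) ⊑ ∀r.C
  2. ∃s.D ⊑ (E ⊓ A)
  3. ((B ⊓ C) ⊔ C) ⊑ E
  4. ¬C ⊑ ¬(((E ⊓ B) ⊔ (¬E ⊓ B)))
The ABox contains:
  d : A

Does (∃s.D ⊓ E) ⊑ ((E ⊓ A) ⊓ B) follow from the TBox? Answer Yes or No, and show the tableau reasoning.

No

1. (∃s.D ⊓ E) ⊑ ((E ⊓ A) ⊓ B)  ⇔  ((∃s.D ⊓ E) ⊓ ((¬E ⊔ ¬A) ⊔ ¬B)) unsat w.r.t. T
   apply at x₀: ∃s.D⊑(E ⊓ A)
   open: L(x₀) ⊇ {A, C, E, ¬B, ¬D, …} (+ ∃-successors)
2. Hence (∃s.D ⊓ E) ⊑ ((E ⊓ A) ⊓ B): not entailed.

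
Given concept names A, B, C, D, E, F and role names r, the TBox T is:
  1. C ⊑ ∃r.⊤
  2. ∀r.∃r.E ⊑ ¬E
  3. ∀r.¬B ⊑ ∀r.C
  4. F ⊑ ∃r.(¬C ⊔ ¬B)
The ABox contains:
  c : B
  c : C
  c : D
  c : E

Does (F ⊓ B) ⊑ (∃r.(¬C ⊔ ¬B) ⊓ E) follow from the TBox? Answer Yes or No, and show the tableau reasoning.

No

1. (F ⊓ B) ⊑ (∃r.(¬C ⊔ ¬B) ⊓ E)  ⇔  ((F ⊓ B) ⊓ (∀r.(C ⊓ B) ⊔ ¬E)) unsat w.r.t. T
   apply at x₀: F⊑∃r.(¬C ⊔ ¬B)
   open: L(x₀) ⊇ {B, F, ¬C, ¬E, ∃r.(¬C ⊔ ¬B), …} (+ ∃-successors)
2. Hence (F ⊓ B) ⊑ (∃r.(¬C ⊔ ¬B) ⊓ E): not entailed.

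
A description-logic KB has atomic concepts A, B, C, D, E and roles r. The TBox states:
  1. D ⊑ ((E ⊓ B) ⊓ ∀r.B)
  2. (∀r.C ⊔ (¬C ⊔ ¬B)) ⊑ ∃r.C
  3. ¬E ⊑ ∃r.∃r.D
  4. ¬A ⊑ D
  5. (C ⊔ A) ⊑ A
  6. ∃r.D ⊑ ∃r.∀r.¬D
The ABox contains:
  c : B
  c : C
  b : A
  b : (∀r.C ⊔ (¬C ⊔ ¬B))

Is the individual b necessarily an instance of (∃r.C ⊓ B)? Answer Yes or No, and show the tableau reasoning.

No

1. b : (∃r.C ⊓ B)?  L(b) = {A, (∀r.C ⊔ (¬C ⊔ ¬B))} ∪ {(∀r.¬C ⊔ ¬B)}
   apply at b: (∀r.C ⊔ (¬C ⊔ ¬B))⊑∃r.C
   open: L(b) ⊇ {A, E, ¬B, ¬D, ∀r.C, …} (+ ∃-successors) — b ∉ (∃r.C ⊓ B) possible
2. Hence b : (∃r.C ⊓ B): not entailed.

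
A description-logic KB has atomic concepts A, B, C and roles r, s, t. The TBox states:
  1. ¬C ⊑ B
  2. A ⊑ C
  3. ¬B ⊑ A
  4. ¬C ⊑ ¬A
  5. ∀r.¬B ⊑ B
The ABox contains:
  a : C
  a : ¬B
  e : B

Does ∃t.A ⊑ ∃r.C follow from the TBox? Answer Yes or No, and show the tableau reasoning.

No

1. ∃t.A ⊑ ∃r.C  ⇔  (∃t.A ⊓ ∀r.¬C) unsat w.r.t. T
   open: L(x₀) ⊇ {B, C, ∀r.¬C, ∃t.A} (+ ∃-successors)
2. Hence ∃t.A ⊑ ∃r.C: not entailed.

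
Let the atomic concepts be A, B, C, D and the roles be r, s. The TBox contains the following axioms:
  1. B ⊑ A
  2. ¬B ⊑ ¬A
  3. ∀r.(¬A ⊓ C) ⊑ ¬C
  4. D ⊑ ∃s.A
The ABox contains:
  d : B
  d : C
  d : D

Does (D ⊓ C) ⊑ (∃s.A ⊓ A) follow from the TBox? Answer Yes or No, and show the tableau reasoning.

1. (D ⊓ C) ⊑ (∃s.A ⊓ A)  ⇔  ((D ⊓ C) ⊓ (∀s.¬A ⊔ ¬A)) unsat w.r.t. T
   apply at x₀: D⊑∃s.A
   open: L(x₀) ⊇ {C, D, ¬A, ¬B, ∃r.(A ⊔ ¬C), …} (+ ∃-successors)
2. Hence (D ⊓ C) ⊑ (∃s.A ⊓ A): not entailed.

No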